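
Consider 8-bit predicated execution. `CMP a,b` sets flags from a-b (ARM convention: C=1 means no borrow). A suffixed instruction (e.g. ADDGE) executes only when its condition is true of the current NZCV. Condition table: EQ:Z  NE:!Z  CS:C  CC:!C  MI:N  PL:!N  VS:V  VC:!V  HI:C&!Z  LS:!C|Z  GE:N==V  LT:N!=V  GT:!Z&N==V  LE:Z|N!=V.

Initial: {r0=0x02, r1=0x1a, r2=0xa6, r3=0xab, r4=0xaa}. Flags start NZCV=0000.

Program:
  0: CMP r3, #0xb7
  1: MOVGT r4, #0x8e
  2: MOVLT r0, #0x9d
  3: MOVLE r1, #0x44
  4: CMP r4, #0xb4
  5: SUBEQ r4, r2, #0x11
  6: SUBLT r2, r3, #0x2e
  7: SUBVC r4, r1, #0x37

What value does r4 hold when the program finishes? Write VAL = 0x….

[0] flags=1000 → (cmp)
[1] flags=1000 GT?F → skip
[2] flags=1000 LT?T → r0=0x9d
[3] flags=1000 LE?T → r1=0x44
[4] flags=1000 → (cmp)
[5] flags=1000 EQ?F → skip
[6] flags=1000 LT?T → r2=0x7d
[7] flags=1000 VC?T → r4=0x0d

VAL = 0x0d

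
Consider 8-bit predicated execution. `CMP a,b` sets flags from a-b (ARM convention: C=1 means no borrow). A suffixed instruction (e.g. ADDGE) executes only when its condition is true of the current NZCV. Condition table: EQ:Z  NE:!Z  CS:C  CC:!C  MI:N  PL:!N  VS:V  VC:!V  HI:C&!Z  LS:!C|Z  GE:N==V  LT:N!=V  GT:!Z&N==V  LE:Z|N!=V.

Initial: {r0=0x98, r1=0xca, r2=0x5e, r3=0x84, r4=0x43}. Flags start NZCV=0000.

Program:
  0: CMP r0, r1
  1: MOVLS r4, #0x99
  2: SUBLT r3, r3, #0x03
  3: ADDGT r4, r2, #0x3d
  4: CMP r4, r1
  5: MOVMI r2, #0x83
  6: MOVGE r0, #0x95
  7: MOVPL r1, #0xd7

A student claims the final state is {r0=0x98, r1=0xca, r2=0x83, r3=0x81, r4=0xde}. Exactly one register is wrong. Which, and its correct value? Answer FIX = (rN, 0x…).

FIX = (r4, 0x99)

[0] flags=1000 → (cmp)
[1] flags=1000 LS?T → r4=0x99
[2] flags=1000 LT?T → r3=0x81
[3] flags=1000 GT?F → skip
[4] flags=1000 → (cmp)
[5] flags=1000 MI?T → r2=0x83
[6] flags=1000 GE?F → skip
[7] flags=1000 PL?F → skip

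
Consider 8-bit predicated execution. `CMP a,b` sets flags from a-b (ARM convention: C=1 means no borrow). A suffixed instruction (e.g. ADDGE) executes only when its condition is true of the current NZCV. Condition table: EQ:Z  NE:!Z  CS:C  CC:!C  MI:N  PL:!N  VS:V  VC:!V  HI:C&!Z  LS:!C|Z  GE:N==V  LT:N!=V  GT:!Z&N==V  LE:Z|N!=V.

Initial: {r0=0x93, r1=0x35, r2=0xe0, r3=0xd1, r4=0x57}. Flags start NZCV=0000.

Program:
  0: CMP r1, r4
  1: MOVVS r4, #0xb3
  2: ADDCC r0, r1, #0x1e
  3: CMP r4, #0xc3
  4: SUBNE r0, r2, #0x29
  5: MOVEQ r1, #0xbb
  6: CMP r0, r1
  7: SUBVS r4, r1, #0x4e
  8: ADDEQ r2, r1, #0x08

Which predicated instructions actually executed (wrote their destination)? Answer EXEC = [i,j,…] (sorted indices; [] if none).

EXEC = [2,4]

0: ✓ CMP  NZCV=1000
1: · MOVVS
2: ✓ ADDCC  r0←0x53
3: ✓ CMP  NZCV=1001
4: ✓ SUBNE  r0←0xb7
5: · MOVEQ
6: ✓ CMP  NZCV=1010
7: · SUBVS
8: · ADDEQ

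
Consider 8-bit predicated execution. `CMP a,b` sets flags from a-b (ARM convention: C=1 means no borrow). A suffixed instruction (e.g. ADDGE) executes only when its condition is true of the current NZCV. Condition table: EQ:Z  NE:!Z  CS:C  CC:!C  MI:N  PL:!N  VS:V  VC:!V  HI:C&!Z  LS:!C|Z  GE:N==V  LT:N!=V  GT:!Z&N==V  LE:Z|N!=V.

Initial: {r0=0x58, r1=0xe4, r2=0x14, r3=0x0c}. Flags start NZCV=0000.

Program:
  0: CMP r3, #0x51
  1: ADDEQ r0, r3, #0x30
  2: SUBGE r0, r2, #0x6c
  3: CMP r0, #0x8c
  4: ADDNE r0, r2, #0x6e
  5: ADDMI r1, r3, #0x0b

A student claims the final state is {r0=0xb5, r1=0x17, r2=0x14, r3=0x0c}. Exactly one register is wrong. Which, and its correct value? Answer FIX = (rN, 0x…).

0: ✓ CMP  NZCV=1000
1: · ADDEQ
2: · SUBGE
3: ✓ CMP  NZCV=1001
4: ✓ ADDNE  r0←0x82
5: ✓ ADDMI  r1←0x17

FIX = (r0, 0x82)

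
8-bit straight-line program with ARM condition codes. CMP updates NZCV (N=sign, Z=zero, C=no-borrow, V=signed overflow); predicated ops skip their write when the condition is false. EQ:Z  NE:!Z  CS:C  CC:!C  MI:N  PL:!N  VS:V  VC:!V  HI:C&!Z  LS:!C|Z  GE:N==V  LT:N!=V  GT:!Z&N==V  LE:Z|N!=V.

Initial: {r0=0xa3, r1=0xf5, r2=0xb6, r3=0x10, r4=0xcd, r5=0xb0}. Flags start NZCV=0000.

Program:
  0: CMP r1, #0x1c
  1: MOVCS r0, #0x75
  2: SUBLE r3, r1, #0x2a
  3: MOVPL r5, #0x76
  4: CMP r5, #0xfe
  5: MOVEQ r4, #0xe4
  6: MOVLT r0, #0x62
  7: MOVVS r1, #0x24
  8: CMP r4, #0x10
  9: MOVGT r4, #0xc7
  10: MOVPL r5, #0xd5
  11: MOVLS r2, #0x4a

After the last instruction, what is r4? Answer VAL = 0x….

[0] flags=1010 → (cmp)
[1] flags=1010 CS?T → r0=0x75
[2] flags=1010 LE?T → r3=0xcb
[3] flags=1010 PL?F → skip
[4] flags=1000 → (cmp)
[5] flags=1000 EQ?F → skip
[6] flags=1000 LT?T → r0=0x62
[7] flags=1000 VS?F → skip
[8] flags=1010 → (cmp)
[9] flags=1010 GT?F → skip
[10] flags=1010 PL?F → skip
[11] flags=1010 LS?F → skip

VAL = 0xcd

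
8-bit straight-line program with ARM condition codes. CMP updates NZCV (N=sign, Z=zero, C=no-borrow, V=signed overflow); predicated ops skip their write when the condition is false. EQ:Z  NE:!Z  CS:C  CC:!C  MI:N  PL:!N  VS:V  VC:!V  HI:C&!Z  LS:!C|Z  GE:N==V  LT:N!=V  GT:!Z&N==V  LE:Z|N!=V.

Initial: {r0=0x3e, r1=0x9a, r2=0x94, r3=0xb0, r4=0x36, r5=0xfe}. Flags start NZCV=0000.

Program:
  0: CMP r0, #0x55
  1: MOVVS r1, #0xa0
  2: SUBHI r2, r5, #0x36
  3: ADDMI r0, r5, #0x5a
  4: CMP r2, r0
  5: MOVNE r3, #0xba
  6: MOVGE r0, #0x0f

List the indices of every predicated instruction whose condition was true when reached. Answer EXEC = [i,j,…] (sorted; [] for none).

0: ✓ CMP  NZCV=1000
1: · MOVVS
2: · SUBHI
3: ✓ ADDMI  r0←0x58
4: ✓ CMP  NZCV=0011
5: ✓ MOVNE  r3←0xba
6: · MOVGE

EXEC = [3,5]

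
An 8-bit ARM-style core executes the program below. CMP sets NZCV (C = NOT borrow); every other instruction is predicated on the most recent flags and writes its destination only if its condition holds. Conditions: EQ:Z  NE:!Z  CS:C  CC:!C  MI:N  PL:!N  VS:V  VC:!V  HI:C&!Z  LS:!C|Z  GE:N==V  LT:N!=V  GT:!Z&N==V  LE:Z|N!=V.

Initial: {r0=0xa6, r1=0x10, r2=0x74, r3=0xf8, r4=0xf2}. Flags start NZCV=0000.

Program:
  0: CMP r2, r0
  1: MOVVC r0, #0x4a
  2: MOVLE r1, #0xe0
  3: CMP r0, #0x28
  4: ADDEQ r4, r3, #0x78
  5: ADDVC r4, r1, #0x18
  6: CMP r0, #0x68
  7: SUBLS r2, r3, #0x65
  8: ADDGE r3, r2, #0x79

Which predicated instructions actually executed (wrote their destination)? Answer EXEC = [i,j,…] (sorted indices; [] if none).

EXEC = []

0: ✓ CMP  NZCV=1001
1: · MOVVC
2: · MOVLE
3: ✓ CMP  NZCV=0011
4: · ADDEQ
5: · ADDVC
6: ✓ CMP  NZCV=0011
7: · SUBLS
8: · ADDGE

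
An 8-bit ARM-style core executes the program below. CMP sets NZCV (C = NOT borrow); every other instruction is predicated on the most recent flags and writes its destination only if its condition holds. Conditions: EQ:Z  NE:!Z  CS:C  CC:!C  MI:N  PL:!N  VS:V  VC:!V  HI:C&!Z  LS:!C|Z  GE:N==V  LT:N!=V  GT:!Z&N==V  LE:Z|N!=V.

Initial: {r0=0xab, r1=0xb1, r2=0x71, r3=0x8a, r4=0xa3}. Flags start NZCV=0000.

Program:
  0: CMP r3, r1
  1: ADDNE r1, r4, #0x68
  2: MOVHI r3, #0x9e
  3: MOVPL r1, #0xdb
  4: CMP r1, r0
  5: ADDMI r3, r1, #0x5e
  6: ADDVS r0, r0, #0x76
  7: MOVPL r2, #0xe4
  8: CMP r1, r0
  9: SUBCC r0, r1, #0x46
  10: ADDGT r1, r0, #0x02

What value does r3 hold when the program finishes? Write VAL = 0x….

[0] flags=1000 → (cmp)
[1] flags=1000 NE?T → r1=0x0b
[2] flags=1000 HI?F → skip
[3] flags=1000 PL?F → skip
[4] flags=0000 → (cmp)
[5] flags=0000 MI?F → skip
[6] flags=0000 VS?F → skip
[7] flags=0000 PL?T → r2=0xe4
[8] flags=0000 → (cmp)
[9] flags=0000 CC?T → r0=0xc5
[10] flags=0000 GT?T → r1=0xc7

VAL = 0x8a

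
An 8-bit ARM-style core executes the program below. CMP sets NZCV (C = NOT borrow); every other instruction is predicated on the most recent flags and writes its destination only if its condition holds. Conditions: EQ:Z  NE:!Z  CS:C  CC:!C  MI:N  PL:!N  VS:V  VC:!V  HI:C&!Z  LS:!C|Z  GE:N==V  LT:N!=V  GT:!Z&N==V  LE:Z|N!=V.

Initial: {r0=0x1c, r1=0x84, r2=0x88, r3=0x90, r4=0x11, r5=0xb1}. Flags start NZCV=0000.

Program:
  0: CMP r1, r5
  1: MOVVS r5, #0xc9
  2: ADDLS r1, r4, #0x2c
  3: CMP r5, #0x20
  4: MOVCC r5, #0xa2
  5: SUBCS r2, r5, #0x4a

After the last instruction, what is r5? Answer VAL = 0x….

VAL = 0xb1

[0] flags=1000 → (cmp)
[1] flags=1000 VS?F → skip
[2] flags=1000 LS?T → r1=0x3d
[3] flags=1010 → (cmp)
[4] flags=1010 CC?F → skip
[5] flags=1010 CS?T → r2=0x67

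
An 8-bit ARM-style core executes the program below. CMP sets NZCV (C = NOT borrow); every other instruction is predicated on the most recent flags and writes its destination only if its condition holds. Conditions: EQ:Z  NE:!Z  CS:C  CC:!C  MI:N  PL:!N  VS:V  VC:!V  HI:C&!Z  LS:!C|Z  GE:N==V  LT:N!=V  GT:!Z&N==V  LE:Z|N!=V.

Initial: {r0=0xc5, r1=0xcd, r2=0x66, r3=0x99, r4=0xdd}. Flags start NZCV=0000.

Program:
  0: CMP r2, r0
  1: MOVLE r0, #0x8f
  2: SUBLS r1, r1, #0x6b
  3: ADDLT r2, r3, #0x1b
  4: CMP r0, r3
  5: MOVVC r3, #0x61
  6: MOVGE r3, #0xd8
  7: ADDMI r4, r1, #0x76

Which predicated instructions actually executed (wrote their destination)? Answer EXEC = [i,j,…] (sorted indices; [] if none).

0: ✓ CMP  NZCV=1001
1: · MOVLE
2: ✓ SUBLS  r1←0x62
3: · ADDLT
4: ✓ CMP  NZCV=0010
5: ✓ MOVVC  r3←0x61
6: ✓ MOVGE  r3←0xd8
7: · ADDMI

EXEC = [2,5,6]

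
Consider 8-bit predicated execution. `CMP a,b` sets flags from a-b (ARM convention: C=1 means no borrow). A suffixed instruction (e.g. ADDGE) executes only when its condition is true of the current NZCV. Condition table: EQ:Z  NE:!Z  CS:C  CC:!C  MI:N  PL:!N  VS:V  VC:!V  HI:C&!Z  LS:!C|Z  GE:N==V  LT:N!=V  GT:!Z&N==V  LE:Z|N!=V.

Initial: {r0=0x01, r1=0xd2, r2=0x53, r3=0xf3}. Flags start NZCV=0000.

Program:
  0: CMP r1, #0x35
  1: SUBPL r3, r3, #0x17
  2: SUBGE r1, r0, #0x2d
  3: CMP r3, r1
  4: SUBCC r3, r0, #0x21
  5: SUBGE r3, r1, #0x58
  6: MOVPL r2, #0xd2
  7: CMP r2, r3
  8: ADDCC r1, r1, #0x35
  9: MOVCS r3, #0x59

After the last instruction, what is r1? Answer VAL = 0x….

VAL = 0xd2

0: ✓ CMP  NZCV=1010
1: · SUBPL
2: · SUBGE
3: ✓ CMP  NZCV=0010
4: · SUBCC
5: ✓ SUBGE  r3←0x7a
6: ✓ MOVPL  r2←0xd2
7: ✓ CMP  NZCV=0011
8: · ADDCC
9: ✓ MOVCS  r3←0x59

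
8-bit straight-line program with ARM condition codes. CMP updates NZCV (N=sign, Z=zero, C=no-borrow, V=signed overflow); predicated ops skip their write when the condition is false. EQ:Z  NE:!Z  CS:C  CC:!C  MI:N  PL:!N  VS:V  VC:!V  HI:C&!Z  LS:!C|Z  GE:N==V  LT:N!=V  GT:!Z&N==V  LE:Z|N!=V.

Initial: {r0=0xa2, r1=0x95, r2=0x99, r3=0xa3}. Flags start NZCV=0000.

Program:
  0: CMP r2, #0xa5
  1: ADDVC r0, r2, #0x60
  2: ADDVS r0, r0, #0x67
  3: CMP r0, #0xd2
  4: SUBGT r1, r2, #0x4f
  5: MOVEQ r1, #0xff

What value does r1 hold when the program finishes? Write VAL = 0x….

[0] flags=1000 → (cmp)
[1] flags=1000 VC?T → r0=0xf9
[2] flags=1000 VS?F → skip
[3] flags=0010 → (cmp)
[4] flags=0010 GT?T → r1=0x4a
[5] flags=0010 EQ?F → skip

VAL = 0x4a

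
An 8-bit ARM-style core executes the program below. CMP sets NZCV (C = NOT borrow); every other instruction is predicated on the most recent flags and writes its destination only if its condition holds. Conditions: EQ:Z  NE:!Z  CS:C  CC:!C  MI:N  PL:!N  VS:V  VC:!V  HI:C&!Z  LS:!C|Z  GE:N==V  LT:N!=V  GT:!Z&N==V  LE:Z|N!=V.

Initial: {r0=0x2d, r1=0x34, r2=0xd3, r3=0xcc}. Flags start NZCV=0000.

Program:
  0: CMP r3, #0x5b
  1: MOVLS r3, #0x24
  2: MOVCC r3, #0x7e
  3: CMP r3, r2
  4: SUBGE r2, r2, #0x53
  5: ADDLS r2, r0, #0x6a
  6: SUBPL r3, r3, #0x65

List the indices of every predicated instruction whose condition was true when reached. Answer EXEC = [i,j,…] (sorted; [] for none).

EXEC = [5]

[0] flags=0011 → (cmp)
[1] flags=0011 LS?F → skip
[2] flags=0011 CC?F → skip
[3] flags=1000 → (cmp)
[4] flags=1000 GE?F → skip
[5] flags=1000 LS?T → r2=0x97
[6] flags=1000 PL?F → skip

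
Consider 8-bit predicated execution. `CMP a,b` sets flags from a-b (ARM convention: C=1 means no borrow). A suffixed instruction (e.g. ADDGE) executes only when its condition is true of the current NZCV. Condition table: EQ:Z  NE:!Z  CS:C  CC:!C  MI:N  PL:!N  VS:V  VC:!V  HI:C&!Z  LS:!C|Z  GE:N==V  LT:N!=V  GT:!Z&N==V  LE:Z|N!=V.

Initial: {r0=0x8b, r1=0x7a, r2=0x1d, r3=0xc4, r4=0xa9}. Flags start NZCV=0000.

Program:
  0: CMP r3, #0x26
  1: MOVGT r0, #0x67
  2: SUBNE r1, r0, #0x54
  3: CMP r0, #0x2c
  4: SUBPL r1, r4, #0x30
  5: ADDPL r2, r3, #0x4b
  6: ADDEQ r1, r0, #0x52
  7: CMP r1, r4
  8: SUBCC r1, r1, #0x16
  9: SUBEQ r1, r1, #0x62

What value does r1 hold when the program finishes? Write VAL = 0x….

VAL = 0x63

[0] flags=1010 → (cmp)
[1] flags=1010 GT?F → skip
[2] flags=1010 NE?T → r1=0x37
[3] flags=0011 → (cmp)
[4] flags=0011 PL?T → r1=0x79
[5] flags=0011 PL?T → r2=0x0f
[6] flags=0011 EQ?F → skip
[7] flags=1001 → (cmp)
[8] flags=1001 CC?T → r1=0x63
[9] flags=1001 EQ?F → skip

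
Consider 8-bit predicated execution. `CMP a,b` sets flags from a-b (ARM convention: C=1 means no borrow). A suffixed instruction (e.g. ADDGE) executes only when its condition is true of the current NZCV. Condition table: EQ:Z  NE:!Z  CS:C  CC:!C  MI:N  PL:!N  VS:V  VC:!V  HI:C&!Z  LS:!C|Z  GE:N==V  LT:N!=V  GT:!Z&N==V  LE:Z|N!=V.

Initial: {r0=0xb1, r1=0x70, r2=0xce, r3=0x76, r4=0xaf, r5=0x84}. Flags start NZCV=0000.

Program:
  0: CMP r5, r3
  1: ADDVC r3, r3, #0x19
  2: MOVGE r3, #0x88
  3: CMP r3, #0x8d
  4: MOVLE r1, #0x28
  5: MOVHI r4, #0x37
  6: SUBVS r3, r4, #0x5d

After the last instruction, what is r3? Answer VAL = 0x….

0: ✓ CMP  NZCV=0011
1: · ADDVC
2: · MOVGE
3: ✓ CMP  NZCV=1001
4: · MOVLE
5: · MOVHI
6: ✓ SUBVS  r3←0x52

VAL = 0x52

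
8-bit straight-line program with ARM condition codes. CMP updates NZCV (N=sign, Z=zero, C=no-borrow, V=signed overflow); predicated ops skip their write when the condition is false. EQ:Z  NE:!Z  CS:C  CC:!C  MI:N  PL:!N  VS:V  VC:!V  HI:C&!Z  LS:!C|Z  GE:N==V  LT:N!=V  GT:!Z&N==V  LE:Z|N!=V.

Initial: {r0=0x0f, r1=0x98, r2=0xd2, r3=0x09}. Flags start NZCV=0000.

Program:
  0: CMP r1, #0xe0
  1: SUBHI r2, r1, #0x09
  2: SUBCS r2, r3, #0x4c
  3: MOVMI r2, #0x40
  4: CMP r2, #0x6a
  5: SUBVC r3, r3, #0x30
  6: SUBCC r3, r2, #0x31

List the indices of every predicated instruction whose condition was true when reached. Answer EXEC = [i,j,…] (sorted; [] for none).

[0] flags=1000 → (cmp)
[1] flags=1000 HI?F → skip
[2] flags=1000 CS?F → skip
[3] flags=1000 MI?T → r2=0x40
[4] flags=1000 → (cmp)
[5] flags=1000 VC?T → r3=0xd9
[6] flags=1000 CC?T → r3=0x0f

EXEC = [3,5,6]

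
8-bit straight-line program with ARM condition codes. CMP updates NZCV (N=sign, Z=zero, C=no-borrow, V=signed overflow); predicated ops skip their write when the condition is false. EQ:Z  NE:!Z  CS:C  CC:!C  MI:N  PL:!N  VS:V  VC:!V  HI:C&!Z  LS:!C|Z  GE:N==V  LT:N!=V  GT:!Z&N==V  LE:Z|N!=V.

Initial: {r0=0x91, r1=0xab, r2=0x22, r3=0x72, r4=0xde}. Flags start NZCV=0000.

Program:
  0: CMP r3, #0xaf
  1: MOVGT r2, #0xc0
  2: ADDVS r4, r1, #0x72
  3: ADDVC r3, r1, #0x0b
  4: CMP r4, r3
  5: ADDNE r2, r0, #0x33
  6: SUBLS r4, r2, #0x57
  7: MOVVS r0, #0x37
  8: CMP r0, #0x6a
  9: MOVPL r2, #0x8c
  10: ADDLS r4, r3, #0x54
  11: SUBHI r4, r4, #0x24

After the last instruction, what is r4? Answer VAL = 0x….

0: ✓ CMP  NZCV=1001
1: ✓ MOVGT  r2←0xc0
2: ✓ ADDVS  r4←0x1d
3: · ADDVC
4: ✓ CMP  NZCV=1000
5: ✓ ADDNE  r2←0xc4
6: ✓ SUBLS  r4←0x6d
7: · MOVVS
8: ✓ CMP  NZCV=0011
9: ✓ MOVPL  r2←0x8c
10: · ADDLS
11: ✓ SUBHI  r4←0x49

VAL = 0x49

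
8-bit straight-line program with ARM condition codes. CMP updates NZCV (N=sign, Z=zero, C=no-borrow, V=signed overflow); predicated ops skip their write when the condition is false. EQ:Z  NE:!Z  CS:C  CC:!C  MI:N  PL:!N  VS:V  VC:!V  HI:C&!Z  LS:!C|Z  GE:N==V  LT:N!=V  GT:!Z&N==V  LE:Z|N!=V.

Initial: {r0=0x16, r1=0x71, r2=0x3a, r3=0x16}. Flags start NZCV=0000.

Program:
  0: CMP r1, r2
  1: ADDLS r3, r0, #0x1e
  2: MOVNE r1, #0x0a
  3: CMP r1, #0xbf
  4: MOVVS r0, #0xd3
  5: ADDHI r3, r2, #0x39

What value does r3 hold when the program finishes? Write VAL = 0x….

[0] flags=0010 → (cmp)
[1] flags=0010 LS?F → skip
[2] flags=0010 NE?T → r1=0x0a
[3] flags=0000 → (cmp)
[4] flags=0000 VS?F → skip
[5] flags=0000 HI?F → skip

VAL = 0x16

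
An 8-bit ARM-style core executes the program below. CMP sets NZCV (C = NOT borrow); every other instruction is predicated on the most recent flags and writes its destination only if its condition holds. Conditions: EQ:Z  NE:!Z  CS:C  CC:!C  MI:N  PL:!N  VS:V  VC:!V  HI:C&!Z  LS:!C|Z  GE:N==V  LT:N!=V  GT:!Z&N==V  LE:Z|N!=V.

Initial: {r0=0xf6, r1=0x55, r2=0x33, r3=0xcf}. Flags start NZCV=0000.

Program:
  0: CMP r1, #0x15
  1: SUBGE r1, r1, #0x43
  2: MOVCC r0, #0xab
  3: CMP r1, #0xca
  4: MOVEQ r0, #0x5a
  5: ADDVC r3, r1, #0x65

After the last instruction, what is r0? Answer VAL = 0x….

[0] flags=0010 → (cmp)
[1] flags=0010 GE?T → r1=0x12
[2] flags=0010 CC?F → skip
[3] flags=0000 → (cmp)
[4] flags=0000 EQ?F → skip
[5] flags=0000 VC?T → r3=0x77

VAL = 0xf6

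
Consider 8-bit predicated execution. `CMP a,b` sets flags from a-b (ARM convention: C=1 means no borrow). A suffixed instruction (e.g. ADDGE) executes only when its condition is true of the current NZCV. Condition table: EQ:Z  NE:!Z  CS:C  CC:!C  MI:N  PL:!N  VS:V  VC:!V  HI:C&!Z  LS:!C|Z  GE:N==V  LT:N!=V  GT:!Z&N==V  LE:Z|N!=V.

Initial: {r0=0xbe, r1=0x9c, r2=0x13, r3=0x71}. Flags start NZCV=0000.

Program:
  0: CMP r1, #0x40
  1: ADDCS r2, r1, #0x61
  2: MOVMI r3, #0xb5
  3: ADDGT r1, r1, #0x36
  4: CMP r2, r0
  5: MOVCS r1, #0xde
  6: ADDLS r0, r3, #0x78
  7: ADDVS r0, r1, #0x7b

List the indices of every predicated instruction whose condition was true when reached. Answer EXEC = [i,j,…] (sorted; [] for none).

0: ✓ CMP  NZCV=0011
1: ✓ ADDCS  r2←0xfd
2: · MOVMI
3: · ADDGT
4: ✓ CMP  NZCV=0010
5: ✓ MOVCS  r1←0xde
6: · ADDLS
7: · ADDVS

EXEC = [1,5]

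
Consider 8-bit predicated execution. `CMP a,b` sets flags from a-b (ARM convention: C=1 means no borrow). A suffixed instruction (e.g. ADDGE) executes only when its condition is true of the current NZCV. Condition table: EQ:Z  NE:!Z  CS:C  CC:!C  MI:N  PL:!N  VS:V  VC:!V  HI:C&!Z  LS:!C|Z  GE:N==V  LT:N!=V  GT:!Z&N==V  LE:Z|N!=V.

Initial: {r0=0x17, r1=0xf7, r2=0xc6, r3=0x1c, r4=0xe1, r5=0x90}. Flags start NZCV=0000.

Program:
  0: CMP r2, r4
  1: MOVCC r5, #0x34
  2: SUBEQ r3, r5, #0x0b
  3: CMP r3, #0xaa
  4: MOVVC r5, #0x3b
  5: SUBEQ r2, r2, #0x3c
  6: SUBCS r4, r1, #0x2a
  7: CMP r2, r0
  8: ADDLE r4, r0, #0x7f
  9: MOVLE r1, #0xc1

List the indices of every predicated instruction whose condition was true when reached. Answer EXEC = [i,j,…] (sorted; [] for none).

0: ✓ CMP  NZCV=1000
1: ✓ MOVCC  r5←0x34
2: · SUBEQ
3: ✓ CMP  NZCV=0000
4: ✓ MOVVC  r5←0x3b
5: · SUBEQ
6: · SUBCS
7: ✓ CMP  NZCV=1010
8: ✓ ADDLE  r4←0x96
9: ✓ MOVLE  r1←0xc1

EXEC = [1,4,8,9]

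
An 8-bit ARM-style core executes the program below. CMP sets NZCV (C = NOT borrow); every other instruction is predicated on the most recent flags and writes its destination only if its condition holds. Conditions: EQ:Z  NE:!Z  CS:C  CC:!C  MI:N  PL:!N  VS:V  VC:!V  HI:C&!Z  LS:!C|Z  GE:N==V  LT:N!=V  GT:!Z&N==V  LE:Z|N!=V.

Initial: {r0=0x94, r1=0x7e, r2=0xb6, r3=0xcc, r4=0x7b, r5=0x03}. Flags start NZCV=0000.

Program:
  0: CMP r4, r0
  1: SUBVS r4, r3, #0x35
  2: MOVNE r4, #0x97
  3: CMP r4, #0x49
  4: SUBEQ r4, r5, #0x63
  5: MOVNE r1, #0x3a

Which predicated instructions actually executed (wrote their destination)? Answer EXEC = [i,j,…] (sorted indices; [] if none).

EXEC = [1,2,5]

0: ✓ CMP  NZCV=1001
1: ✓ SUBVS  r4←0x97
2: ✓ MOVNE  r4←0x97
3: ✓ CMP  NZCV=0011
4: · SUBEQ
5: ✓ MOVNE  r1←0x3a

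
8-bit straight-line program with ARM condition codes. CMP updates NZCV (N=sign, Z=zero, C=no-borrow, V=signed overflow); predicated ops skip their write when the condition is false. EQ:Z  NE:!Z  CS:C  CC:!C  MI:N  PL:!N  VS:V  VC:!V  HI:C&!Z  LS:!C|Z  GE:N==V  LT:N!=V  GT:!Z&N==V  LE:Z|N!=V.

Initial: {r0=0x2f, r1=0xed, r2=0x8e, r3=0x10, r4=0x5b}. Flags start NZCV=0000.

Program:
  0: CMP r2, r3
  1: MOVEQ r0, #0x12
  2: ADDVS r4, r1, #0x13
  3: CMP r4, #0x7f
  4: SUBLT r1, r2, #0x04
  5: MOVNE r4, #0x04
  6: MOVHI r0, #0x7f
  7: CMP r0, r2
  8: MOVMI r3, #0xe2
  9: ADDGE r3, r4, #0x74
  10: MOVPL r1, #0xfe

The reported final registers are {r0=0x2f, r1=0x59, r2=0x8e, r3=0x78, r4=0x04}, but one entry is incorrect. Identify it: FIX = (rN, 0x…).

FIX = (r1, 0x8a)

[0] flags=0011 → (cmp)
[1] flags=0011 EQ?F → skip
[2] flags=0011 VS?T → r4=0x00
[3] flags=1000 → (cmp)
[4] flags=1000 LT?T → r1=0x8a
[5] flags=1000 NE?T → r4=0x04
[6] flags=1000 HI?F → skip
[7] flags=1001 → (cmp)
[8] flags=1001 MI?T → r3=0xe2
[9] flags=1001 GE?T → r3=0x78
[10] flags=1001 PL?F → skip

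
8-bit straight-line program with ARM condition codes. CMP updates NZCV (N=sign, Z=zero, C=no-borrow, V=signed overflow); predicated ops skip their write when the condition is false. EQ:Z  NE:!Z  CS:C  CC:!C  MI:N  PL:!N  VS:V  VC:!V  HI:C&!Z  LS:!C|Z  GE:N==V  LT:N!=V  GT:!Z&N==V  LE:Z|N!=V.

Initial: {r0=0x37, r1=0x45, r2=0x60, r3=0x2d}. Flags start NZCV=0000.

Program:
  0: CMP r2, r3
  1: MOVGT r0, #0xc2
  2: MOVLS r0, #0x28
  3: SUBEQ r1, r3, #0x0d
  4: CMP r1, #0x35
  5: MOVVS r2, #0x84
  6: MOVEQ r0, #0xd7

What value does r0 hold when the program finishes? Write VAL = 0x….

[0] flags=0010 → (cmp)
[1] flags=0010 GT?T → r0=0xc2
[2] flags=0010 LS?F → skip
[3] flags=0010 EQ?F → skip
[4] flags=0010 → (cmp)
[5] flags=0010 VS?F → skip
[6] flags=0010 EQ?F → skip

VAL = 0xc2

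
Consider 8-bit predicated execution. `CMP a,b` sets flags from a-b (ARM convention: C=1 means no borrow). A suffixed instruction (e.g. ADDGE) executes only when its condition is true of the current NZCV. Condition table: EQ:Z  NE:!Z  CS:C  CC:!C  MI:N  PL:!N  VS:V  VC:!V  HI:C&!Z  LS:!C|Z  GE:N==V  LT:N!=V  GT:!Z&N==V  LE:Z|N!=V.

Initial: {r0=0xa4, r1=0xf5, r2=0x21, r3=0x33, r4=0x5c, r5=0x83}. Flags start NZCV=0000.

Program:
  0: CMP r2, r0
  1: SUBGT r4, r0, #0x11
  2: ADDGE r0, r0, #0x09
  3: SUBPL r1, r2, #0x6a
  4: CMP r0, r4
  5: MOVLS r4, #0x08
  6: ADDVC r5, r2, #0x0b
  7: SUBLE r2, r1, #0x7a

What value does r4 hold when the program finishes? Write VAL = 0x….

0: ✓ CMP  NZCV=0000
1: ✓ SUBGT  r4←0x93
2: ✓ ADDGE  r0←0xad
3: ✓ SUBPL  r1←0xb7
4: ✓ CMP  NZCV=0010
5: · MOVLS
6: ✓ ADDVC  r5←0x2c
7: · SUBLE

VAL = 0x93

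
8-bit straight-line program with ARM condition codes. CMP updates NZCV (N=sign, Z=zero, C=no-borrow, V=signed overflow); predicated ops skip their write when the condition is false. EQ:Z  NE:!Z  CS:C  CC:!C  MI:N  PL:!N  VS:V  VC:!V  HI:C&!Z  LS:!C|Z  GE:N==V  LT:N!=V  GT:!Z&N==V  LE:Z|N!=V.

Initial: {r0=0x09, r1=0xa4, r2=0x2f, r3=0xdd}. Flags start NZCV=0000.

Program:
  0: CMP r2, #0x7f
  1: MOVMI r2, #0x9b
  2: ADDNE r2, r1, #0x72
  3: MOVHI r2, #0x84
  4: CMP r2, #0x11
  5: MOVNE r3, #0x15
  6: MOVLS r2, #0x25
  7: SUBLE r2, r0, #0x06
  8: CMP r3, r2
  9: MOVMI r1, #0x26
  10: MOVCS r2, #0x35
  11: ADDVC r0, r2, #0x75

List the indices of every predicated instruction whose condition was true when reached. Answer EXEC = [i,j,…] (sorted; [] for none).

EXEC = [1,2,5,9,11]

0: ✓ CMP  NZCV=1000
1: ✓ MOVMI  r2←0x9b
2: ✓ ADDNE  r2←0x16
3: · MOVHI
4: ✓ CMP  NZCV=0010
5: ✓ MOVNE  r3←0x15
6: · MOVLS
7: · SUBLE
8: ✓ CMP  NZCV=1000
9: ✓ MOVMI  r1←0x26
10: · MOVCS
11: ✓ ADDVC  r0←0x8b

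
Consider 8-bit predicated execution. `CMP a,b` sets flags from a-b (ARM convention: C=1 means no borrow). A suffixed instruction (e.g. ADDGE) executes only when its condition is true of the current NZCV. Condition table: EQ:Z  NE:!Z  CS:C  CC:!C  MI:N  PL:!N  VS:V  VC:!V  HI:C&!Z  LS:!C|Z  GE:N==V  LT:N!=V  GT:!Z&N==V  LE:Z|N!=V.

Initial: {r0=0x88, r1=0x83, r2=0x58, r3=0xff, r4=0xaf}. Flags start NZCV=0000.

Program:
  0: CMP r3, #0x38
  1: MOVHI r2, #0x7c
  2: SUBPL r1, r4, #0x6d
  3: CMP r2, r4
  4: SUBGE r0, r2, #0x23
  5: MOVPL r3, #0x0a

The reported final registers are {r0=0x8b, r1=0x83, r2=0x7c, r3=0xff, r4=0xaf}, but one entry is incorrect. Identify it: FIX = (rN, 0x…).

FIX = (r0, 0x59)

0: ✓ CMP  NZCV=1010
1: ✓ MOVHI  r2←0x7c
2: · SUBPL
3: ✓ CMP  NZCV=1001
4: ✓ SUBGE  r0←0x59
5: · MOVPL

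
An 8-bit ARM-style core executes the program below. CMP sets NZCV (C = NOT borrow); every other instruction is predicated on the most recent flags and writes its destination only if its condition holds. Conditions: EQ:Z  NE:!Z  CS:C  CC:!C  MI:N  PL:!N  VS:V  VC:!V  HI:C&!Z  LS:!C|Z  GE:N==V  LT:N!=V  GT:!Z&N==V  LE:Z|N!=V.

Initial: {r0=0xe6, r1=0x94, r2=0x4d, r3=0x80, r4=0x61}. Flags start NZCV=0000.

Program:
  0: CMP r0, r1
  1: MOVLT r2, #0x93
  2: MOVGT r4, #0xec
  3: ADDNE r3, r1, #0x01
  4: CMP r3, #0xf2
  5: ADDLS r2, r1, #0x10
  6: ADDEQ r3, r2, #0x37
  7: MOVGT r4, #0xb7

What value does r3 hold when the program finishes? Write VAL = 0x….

VAL = 0x95

0: ✓ CMP  NZCV=0010
1: · MOVLT
2: ✓ MOVGT  r4←0xec
3: ✓ ADDNE  r3←0x95
4: ✓ CMP  NZCV=1000
5: ✓ ADDLS  r2←0xa4
6: · ADDEQ
7: · MOVGT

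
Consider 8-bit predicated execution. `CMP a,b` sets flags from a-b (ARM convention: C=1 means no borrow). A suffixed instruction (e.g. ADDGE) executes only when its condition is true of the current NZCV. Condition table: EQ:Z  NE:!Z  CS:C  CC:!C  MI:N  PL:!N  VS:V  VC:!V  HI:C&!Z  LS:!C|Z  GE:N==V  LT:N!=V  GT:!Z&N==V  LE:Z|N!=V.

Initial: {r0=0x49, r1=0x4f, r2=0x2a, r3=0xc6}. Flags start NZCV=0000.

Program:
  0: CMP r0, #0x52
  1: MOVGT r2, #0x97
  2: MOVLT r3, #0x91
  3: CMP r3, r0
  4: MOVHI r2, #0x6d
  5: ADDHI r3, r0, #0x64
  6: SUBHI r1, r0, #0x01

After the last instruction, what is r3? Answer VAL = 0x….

[0] flags=1000 → (cmp)
[1] flags=1000 GT?F → skip
[2] flags=1000 LT?T → r3=0x91
[3] flags=0011 → (cmp)
[4] flags=0011 HI?T → r2=0x6d
[5] flags=0011 HI?T → r3=0xad
[6] flags=0011 HI?T → r1=0x48

VAL = 0xad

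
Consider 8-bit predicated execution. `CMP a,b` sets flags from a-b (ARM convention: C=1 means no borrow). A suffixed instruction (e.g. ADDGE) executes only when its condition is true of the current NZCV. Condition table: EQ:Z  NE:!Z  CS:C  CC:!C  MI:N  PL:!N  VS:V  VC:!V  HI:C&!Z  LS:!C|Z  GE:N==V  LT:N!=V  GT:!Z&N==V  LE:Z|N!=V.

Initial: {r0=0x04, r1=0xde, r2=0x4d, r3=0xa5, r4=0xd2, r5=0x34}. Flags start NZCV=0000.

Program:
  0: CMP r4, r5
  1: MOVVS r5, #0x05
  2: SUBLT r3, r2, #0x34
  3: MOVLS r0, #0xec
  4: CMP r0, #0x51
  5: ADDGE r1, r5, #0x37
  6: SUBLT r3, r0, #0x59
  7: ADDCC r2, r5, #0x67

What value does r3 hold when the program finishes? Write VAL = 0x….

VAL = 0xab

[0] flags=1010 → (cmp)
[1] flags=1010 VS?F → skip
[2] flags=1010 LT?T → r3=0x19
[3] flags=1010 LS?F → skip
[4] flags=1000 → (cmp)
[5] flags=1000 GE?F → skip
[6] flags=1000 LT?T → r3=0xab
[7] flags=1000 CC?T → r2=0x9b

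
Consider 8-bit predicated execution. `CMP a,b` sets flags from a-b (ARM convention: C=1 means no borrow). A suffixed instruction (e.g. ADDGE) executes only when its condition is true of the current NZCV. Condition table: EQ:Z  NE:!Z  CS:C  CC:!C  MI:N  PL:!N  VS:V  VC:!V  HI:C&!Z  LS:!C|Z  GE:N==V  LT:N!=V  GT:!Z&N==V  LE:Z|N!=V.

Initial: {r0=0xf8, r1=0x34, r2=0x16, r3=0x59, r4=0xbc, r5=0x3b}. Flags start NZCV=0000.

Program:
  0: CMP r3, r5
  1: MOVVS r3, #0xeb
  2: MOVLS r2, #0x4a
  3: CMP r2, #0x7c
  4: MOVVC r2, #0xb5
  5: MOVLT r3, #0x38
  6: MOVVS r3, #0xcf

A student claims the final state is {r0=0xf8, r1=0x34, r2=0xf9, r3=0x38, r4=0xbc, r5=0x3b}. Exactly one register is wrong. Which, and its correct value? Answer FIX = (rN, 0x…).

FIX = (r2, 0xb5)

0: ✓ CMP  NZCV=0010
1: · MOVVS
2: · MOVLS
3: ✓ CMP  NZCV=1000
4: ✓ MOVVC  r2←0xb5
5: ✓ MOVLT  r3←0x38
6: · MOVVS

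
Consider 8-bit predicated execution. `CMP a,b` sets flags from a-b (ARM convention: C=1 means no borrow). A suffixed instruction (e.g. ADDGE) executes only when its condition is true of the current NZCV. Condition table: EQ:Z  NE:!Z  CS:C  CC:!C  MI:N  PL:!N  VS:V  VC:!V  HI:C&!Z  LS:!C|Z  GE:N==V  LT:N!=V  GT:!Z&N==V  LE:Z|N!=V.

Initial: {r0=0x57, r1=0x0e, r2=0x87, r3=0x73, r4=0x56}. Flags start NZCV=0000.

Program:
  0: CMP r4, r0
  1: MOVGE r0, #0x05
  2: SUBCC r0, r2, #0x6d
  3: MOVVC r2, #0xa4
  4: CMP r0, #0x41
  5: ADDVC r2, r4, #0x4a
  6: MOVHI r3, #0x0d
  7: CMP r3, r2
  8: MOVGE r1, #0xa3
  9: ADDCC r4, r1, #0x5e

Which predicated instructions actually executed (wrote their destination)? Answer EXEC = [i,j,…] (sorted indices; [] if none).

EXEC = [2,3,5,8,9]

[0] flags=1000 → (cmp)
[1] flags=1000 GE?F → skip
[2] flags=1000 CC?T → r0=0x1a
[3] flags=1000 VC?T → r2=0xa4
[4] flags=1000 → (cmp)
[5] flags=1000 VC?T → r2=0xa0
[6] flags=1000 HI?F → skip
[7] flags=1001 → (cmp)
[8] flags=1001 GE?T → r1=0xa3
[9] flags=1001 CC?T → r4=0x01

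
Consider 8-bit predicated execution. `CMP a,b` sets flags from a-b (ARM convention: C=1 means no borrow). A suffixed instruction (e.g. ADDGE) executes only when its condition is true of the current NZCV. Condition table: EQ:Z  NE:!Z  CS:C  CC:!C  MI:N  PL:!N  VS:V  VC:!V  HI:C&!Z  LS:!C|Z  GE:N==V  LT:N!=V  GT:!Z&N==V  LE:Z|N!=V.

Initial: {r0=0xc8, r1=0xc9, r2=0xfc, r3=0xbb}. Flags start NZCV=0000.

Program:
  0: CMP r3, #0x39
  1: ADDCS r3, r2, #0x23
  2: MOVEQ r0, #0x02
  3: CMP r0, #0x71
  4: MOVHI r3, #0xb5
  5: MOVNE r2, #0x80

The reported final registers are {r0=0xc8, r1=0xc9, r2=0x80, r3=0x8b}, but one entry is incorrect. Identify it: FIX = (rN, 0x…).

0: ✓ CMP  NZCV=1010
1: ✓ ADDCS  r3←0x1f
2: · MOVEQ
3: ✓ CMP  NZCV=0011
4: ✓ MOVHI  r3←0xb5
5: ✓ MOVNE  r2←0x80

FIX = (r3, 0xb5)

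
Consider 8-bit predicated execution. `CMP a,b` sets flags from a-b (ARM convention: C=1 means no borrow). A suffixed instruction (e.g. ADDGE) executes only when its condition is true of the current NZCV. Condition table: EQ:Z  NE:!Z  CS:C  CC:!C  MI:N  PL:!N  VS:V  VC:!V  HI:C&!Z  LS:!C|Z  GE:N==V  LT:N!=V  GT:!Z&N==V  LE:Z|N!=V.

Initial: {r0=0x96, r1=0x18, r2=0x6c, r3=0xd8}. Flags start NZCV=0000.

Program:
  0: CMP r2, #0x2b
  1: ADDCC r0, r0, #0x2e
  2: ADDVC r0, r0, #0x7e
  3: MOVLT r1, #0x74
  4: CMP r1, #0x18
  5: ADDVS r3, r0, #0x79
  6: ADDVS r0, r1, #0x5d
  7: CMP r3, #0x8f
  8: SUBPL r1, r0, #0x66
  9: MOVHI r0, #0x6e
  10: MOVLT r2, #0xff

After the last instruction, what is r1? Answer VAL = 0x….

[0] flags=0010 → (cmp)
[1] flags=0010 CC?F → skip
[2] flags=0010 VC?T → r0=0x14
[3] flags=0010 LT?F → skip
[4] flags=0110 → (cmp)
[5] flags=0110 VS?F → skip
[6] flags=0110 VS?F → skip
[7] flags=0010 → (cmp)
[8] flags=0010 PL?T → r1=0xae
[9] flags=0010 HI?T → r0=0x6e
[10] flags=0010 LT?F → skip

VAL = 0xae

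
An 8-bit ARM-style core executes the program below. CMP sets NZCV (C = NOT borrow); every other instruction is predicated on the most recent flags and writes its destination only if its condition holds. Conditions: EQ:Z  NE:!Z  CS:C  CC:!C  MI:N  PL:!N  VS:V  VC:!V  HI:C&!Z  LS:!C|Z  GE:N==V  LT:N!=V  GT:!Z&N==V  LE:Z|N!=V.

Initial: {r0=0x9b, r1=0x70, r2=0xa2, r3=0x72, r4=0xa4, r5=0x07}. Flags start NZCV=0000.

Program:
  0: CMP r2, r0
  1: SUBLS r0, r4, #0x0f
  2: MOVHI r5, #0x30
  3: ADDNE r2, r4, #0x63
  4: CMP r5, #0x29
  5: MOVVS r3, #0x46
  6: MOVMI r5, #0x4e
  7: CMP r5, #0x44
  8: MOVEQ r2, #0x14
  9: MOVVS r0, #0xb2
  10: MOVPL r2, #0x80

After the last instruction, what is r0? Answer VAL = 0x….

VAL = 0x9b

[0] flags=0010 → (cmp)
[1] flags=0010 LS?F → skip
[2] flags=0010 HI?T → r5=0x30
[3] flags=0010 NE?T → r2=0x07
[4] flags=0010 → (cmp)
[5] flags=0010 VS?F → skip
[6] flags=0010 MI?F → skip
[7] flags=1000 → (cmp)
[8] flags=1000 EQ?F → skip
[9] flags=1000 VS?F → skip
[10] flags=1000 PL?F → skip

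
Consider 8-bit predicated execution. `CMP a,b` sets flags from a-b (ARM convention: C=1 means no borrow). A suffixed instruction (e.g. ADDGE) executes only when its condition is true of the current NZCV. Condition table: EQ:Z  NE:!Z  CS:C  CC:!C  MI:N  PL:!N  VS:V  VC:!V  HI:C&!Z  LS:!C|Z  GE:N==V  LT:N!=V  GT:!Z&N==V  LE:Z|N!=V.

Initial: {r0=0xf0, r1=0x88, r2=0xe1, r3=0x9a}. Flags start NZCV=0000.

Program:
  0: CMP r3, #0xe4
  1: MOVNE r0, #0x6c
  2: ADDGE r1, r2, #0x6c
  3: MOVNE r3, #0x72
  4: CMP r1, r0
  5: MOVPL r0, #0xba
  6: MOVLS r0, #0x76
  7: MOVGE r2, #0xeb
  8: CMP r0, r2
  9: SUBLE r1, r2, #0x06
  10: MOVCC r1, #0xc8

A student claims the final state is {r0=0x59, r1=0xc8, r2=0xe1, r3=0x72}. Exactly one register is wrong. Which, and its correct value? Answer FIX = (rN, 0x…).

0: ✓ CMP  NZCV=1000
1: ✓ MOVNE  r0←0x6c
2: · ADDGE
3: ✓ MOVNE  r3←0x72
4: ✓ CMP  NZCV=0011
5: ✓ MOVPL  r0←0xba
6: · MOVLS
7: · MOVGE
8: ✓ CMP  NZCV=1000
9: ✓ SUBLE  r1←0xdb
10: ✓ MOVCC  r1←0xc8

FIX = (r0, 0xba)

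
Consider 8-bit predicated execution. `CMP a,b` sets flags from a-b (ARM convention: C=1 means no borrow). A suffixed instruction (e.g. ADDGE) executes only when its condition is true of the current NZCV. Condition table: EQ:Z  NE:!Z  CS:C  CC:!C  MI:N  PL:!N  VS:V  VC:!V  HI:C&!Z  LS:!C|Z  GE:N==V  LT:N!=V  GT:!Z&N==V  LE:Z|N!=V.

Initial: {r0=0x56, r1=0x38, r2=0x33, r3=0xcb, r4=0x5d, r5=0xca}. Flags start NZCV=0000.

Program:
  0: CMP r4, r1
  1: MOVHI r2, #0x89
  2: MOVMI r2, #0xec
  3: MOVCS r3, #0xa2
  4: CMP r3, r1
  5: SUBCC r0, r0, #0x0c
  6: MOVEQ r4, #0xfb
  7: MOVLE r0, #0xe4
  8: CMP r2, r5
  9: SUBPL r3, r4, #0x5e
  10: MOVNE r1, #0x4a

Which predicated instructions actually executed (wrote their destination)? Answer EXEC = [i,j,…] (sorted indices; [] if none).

EXEC = [1,3,7,10]

0: ✓ CMP  NZCV=0010
1: ✓ MOVHI  r2←0x89
2: · MOVMI
3: ✓ MOVCS  r3←0xa2
4: ✓ CMP  NZCV=0011
5: · SUBCC
6: · MOVEQ
7: ✓ MOVLE  r0←0xe4
8: ✓ CMP  NZCV=1000
9: · SUBPL
10: ✓ MOVNE  r1←0x4a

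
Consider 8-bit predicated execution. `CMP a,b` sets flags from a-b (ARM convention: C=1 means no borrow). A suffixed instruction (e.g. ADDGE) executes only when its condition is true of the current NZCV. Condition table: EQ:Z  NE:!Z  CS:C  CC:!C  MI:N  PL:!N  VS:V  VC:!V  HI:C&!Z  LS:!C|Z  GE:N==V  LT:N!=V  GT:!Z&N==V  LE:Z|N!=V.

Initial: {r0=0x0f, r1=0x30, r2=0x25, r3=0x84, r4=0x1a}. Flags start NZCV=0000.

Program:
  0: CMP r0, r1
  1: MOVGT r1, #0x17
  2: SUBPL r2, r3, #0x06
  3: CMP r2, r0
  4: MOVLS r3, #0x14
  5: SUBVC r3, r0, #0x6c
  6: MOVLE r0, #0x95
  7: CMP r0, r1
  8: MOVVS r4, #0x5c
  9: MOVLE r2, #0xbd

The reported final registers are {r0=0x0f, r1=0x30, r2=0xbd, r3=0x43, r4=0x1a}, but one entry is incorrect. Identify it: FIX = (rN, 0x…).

[0] flags=1000 → (cmp)
[1] flags=1000 GT?F → skip
[2] flags=1000 PL?F → skip
[3] flags=0010 → (cmp)
[4] flags=0010 LS?F → skip
[5] flags=0010 VC?T → r3=0xa3
[6] flags=0010 LE?F → skip
[7] flags=1000 → (cmp)
[8] flags=1000 VS?F → skip
[9] flags=1000 LE?T → r2=0xbd

FIX = (r3, 0xa3)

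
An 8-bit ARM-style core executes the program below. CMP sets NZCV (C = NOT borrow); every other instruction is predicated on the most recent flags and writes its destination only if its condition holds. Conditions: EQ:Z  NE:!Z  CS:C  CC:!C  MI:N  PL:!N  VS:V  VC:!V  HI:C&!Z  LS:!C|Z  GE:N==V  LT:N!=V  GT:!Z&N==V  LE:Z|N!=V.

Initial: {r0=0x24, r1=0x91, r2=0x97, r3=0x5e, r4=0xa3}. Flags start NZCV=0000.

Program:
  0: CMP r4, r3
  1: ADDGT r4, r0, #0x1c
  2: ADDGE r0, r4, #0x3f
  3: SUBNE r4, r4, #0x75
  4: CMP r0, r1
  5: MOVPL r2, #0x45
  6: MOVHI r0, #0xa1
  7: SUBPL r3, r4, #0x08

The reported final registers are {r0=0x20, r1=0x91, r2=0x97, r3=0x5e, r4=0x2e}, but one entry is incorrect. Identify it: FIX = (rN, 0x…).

0: ✓ CMP  NZCV=0011
1: · ADDGT
2: · ADDGE
3: ✓ SUBNE  r4←0x2e
4: ✓ CMP  NZCV=1001
5: · MOVPL
6: · MOVHI
7: · SUBPL

FIX = (r0, 0x24)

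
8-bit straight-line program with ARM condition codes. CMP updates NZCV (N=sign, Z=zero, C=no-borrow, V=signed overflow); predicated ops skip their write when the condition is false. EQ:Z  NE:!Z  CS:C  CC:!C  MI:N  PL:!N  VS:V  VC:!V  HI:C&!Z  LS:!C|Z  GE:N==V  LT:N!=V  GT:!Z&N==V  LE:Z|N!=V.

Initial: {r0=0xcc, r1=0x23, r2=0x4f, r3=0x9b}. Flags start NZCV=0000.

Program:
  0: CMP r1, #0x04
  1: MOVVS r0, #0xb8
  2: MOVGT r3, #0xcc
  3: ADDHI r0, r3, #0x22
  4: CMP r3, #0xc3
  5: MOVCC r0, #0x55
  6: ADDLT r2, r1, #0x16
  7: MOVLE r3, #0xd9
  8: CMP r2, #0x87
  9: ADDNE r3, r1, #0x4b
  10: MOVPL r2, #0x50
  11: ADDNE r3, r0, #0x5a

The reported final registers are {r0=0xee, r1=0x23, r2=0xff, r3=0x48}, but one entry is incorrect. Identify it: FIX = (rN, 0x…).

0: ✓ CMP  NZCV=0010
1: · MOVVS
2: ✓ MOVGT  r3←0xcc
3: ✓ ADDHI  r0←0xee
4: ✓ CMP  NZCV=0010
5: · MOVCC
6: · ADDLT
7: · MOVLE
8: ✓ CMP  NZCV=1001
9: ✓ ADDNE  r3←0x6e
10: · MOVPL
11: ✓ ADDNE  r3←0x48

FIX = (r2, 0x4f)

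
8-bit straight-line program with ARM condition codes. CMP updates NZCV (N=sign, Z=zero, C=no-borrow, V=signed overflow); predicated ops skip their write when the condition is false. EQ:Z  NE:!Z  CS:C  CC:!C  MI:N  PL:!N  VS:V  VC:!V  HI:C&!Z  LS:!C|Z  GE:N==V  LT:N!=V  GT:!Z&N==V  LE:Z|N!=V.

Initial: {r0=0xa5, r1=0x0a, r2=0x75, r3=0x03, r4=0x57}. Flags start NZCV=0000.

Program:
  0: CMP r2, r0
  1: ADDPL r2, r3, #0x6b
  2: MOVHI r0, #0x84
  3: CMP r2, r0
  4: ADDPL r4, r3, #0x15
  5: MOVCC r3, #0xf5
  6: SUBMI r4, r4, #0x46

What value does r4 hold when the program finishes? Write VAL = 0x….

0: ✓ CMP  NZCV=1001
1: · ADDPL
2: · MOVHI
3: ✓ CMP  NZCV=1001
4: · ADDPL
5: ✓ MOVCC  r3←0xf5
6: ✓ SUBMI  r4←0x11

VAL = 0x11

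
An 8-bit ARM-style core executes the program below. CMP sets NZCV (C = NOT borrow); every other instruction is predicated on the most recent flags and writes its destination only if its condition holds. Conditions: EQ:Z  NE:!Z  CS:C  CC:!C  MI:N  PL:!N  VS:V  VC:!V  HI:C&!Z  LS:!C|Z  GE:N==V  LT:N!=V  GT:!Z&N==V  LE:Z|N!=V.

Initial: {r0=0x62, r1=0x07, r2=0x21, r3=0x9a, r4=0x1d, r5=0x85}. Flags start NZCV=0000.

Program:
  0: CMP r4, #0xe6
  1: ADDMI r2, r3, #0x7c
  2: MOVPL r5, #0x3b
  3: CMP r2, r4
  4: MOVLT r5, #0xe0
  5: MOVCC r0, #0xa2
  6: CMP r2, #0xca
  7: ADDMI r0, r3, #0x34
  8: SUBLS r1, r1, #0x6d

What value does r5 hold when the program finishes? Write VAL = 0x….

VAL = 0x3b

0: ✓ CMP  NZCV=0000
1: · ADDMI
2: ✓ MOVPL  r5←0x3b
3: ✓ CMP  NZCV=0010
4: · MOVLT
5: · MOVCC
6: ✓ CMP  NZCV=0000
7: · ADDMI
8: ✓ SUBLS  r1←0x9a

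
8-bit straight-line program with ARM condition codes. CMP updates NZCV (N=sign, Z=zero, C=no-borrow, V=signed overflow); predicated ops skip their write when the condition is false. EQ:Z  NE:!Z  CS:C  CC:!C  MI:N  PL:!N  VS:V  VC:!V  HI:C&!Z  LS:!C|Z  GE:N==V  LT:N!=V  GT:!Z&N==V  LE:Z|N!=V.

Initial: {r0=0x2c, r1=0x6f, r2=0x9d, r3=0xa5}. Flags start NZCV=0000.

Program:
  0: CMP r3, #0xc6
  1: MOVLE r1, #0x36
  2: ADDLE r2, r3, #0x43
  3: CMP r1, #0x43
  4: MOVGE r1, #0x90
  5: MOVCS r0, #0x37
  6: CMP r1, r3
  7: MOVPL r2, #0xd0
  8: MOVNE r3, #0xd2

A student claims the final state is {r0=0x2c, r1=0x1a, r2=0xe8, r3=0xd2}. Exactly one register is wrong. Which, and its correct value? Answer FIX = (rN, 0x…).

[0] flags=1000 → (cmp)
[1] flags=1000 LE?T → r1=0x36
[2] flags=1000 LE?T → r2=0xe8
[3] flags=1000 → (cmp)
[4] flags=1000 GE?F → skip
[5] flags=1000 CS?F → skip
[6] flags=1001 → (cmp)
[7] flags=1001 PL?F → skip
[8] flags=1001 NE?T → r3=0xd2

FIX = (r1, 0x36)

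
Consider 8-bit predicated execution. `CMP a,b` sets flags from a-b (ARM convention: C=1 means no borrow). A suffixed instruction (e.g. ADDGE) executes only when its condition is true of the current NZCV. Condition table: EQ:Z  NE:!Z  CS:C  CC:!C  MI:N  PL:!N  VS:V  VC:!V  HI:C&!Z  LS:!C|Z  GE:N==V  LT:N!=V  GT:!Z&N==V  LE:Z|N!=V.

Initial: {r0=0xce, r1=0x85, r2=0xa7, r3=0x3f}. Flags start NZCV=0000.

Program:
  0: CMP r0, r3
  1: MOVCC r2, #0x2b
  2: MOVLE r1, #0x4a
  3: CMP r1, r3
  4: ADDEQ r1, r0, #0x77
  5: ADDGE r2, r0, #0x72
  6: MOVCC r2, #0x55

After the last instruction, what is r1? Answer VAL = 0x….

VAL = 0x4a

0: ✓ CMP  NZCV=1010
1: · MOVCC
2: ✓ MOVLE  r1←0x4a
3: ✓ CMP  NZCV=0010
4: · ADDEQ
5: ✓ ADDGE  r2←0x40
6: · MOVCC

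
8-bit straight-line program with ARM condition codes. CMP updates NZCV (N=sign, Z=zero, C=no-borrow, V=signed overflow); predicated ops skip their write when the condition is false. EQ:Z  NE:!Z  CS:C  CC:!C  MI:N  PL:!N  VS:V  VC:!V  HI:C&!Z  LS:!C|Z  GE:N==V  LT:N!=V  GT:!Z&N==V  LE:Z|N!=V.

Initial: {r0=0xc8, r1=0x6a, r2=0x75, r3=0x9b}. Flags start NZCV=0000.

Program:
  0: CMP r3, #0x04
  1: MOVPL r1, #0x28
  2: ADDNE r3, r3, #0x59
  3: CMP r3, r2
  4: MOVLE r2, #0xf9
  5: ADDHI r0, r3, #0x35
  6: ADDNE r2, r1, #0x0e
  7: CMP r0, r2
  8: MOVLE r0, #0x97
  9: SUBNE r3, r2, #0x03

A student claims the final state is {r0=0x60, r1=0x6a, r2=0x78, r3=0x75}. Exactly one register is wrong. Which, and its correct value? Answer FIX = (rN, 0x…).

FIX = (r0, 0x97)

0: ✓ CMP  NZCV=1010
1: · MOVPL
2: ✓ ADDNE  r3←0xf4
3: ✓ CMP  NZCV=0011
4: ✓ MOVLE  r2←0xf9
5: ✓ ADDHI  r0←0x29
6: ✓ ADDNE  r2←0x78
7: ✓ CMP  NZCV=1000
8: ✓ MOVLE  r0←0x97
9: ✓ SUBNE  r3←0x75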